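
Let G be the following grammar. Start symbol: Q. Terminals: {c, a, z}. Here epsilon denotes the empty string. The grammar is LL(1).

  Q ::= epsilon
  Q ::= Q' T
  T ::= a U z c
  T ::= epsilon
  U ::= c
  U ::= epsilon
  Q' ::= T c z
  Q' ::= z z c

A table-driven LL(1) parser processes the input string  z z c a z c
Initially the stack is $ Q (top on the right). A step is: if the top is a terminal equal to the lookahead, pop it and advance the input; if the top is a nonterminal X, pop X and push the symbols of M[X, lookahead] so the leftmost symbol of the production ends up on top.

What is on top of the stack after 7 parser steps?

step 1: stack=$ Q  input=z z c a z c $  — expand Q ::= Q' T
step 2: stack=$ T Q'  input=z z c a z c $  — expand Q' ::= z z c
step 3: stack=$ T c z z  input=z z c a z c $  — match z
step 4: stack=$ T c z  input=z c a z c $  — match z
step 5: stack=$ T c  input=c a z c $  — match c
step 6: stack=$ T  input=a z c $  — expand T ::= a U z c
step 7: stack=$ c z U a  input=a z c $  — match a
Stack after step 7: $ c z U (top = U).

U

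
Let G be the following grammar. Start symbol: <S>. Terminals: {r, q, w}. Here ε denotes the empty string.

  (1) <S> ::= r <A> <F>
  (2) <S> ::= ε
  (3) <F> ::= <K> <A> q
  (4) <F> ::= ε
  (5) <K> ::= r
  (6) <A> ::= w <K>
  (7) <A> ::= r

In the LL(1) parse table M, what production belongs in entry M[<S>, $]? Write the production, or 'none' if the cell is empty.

FIRST(<S>) = {ε, r}
FIRST(<K>) = {r}
FIRST(<A>) = {r, w}
FIRST(<F>) = {ε, r}  (via <K> <A> q)
FOLLOW(<S>) includes $ since <S> is the start symbol.
FOLLOW(<S>): <S> appears on no right-hand side. Thus FOLLOW(<S>) = {$}.
For <S> ::= r <A> <F>: FIRST(r <A> <F>) = {r}, so it goes in M[<S>, t] for t ∈ {r}.
For <S> ::= ε: FIRST(ε) = {ε}, so it goes in M[<S>, t] for t ∈ {}; since ε ∈ FIRST, also for every t ∈ FOLLOW(<S>) = {$}.

<S> ::= ε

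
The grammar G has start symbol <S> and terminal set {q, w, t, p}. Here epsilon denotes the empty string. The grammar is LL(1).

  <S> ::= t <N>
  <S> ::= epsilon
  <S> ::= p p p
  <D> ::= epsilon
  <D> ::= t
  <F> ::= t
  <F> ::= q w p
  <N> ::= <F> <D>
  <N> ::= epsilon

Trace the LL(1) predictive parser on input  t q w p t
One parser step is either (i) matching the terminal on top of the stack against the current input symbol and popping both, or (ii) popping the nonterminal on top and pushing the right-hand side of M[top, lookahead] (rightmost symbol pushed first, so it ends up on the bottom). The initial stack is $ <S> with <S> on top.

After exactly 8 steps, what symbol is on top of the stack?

     Stack        Input        Action
  1  $ <S>        t q w p t $  expand <S> ::= t <N>
  2  $ <N> t      t q w p t $  match t
  3  $ <N>        q w p t $    expand <N> ::= <F> <D>
  4  $ <D> <F>    q w p t $    expand <F> ::= q w p
  5  $ <D> p w q  q w p t $    match q
  6  $ <D> p w    w p t $      match w
  7  $ <D> p      p t $        match p
  8  $ <D>        t $          expand <D> ::= t
Stack after step 8: $ t (top = t).

t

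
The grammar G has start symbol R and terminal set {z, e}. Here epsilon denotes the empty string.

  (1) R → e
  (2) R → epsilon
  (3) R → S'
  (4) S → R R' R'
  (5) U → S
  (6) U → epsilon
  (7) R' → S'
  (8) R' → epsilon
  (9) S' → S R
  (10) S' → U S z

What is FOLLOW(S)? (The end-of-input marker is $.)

{$, e, z}

FIRST(R): from R→e we get {e}; from R→epsilon we get {epsilon}; from R→S' we get {epsilon, e, z}. So FIRST(R) = {epsilon, e, z}.
FIRST(S): from S→R R' R' we get {epsilon, e, z}. So FIRST(S) = {epsilon, e, z}.
FIRST(U): from U→S we get {epsilon, e, z}; from U→epsilon we get {epsilon}. So FIRST(U) = {epsilon, e, z}.
FIRST(S'): from S'→S R we get {epsilon, e, z}; from S'→U S z we get {e, z}. So FIRST(S') = {epsilon, e, z}.
FIRST(R'): from R'→S' we get {epsilon, e, z}; from R'→epsilon we get {epsilon}. So FIRST(R') = {epsilon, e, z}.
FOLLOW(R) includes $ since R is the start symbol.
FOLLOW(U): in S'→U S z, U is followed by S z with FIRST {e, z}. Thus FOLLOW(U) = {e, z}.
FOLLOW(R): in S→R R' R', R is followed by R' R' with FIRST {epsilon, e, z}; in S→R R' R', the suffix after R is nullable, so FOLLOW(R) ⊇ FOLLOW(S) = {$, e, z}; in S'→S R, the suffix after R is empty, so FOLLOW(R) ⊇ FOLLOW(S') = {$, e, z}. Thus FOLLOW(R) = {$, e, z}.
FOLLOW(S): in U→S, the suffix after S is empty, so FOLLOW(S) ⊇ FOLLOW(U) = {e, z}; in S'→S R, S is followed by R with FIRST {epsilon, e, z}; in S'→S R, the suffix after S is nullable, so FOLLOW(S) ⊇ FOLLOW(S') = {$, e, z}; in S'→U S z, S is followed by z with FIRST {z}. Thus FOLLOW(S) = {$, e, z}.
FOLLOW(R'): in S→R R' R' (occurrence 1), R' is followed by R' with FIRST {epsilon, e, z}; in S→R R' R' (occurrence 1), the suffix after R' is nullable, so FOLLOW(R') ⊇ FOLLOW(S) = {$, e, z}; in S→R R' R' (occurrence 2), the suffix after R' is empty, so FOLLOW(R') ⊇ FOLLOW(S) = {$, e, z}. Thus FOLLOW(R') = {$, e, z}.
FOLLOW(S'): in R→S', the suffix after S' is empty, so FOLLOW(S') ⊇ FOLLOW(R) = {$, e, z}; in R'→S', the suffix after S' is empty, so FOLLOW(S') ⊇ FOLLOW(R') = {$, e, z}. Thus FOLLOW(S') = {$, e, z}.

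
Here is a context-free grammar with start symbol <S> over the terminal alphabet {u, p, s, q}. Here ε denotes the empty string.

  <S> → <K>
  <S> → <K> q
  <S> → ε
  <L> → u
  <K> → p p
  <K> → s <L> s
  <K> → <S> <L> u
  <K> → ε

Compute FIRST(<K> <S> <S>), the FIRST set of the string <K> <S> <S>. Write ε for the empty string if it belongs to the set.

FIRST(<L>) = {u}
FIRST(<S>) = {ε, p, q, s, u}  (via <K>, <K> q)
FIRST(<K>) = {ε, p, q, s, u}  (via <S> <L> u)
FIRST(<K> <S> <S>): take FIRST of each symbol in turn, carrying on past any symbol whose FIRST contains ε; result {ε, p, q, s, u}.

{ε, p, q, s, u}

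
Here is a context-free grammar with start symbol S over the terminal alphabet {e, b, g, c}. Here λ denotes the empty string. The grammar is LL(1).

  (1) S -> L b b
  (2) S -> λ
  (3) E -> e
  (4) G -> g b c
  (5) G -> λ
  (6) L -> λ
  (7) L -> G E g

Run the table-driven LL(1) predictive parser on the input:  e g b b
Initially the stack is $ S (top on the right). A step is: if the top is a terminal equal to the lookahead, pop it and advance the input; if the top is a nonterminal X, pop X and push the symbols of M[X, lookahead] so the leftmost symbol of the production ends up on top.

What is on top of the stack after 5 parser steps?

     Stack        Input      Action
  1  $ S          e g b b $  expand S -> L b b
  2  $ b b L      e g b b $  expand L -> G E g
  3  $ b b g E G  e g b b $  expand G -> λ
  4  $ b b g E    e g b b $  expand E -> e
  5  $ b b g e    e g b b $  match e
Stack after step 5: $ b b g (top = g).

g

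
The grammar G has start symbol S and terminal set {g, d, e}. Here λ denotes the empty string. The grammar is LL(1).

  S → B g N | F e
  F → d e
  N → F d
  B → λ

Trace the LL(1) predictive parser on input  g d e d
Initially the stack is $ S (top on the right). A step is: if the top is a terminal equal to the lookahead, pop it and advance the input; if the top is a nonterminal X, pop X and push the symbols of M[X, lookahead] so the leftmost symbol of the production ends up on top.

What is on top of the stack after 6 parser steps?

e

step 1: stack=$ S  input=g d e d $  — expand S → B g N
step 2: stack=$ N g B  input=g d e d $  — expand B → λ
step 3: stack=$ N g  input=g d e d $  — match g
step 4: stack=$ N  input=d e d $  — expand N → F d
step 5: stack=$ d F  input=d e d $  — expand F → d e
step 6: stack=$ d e d  input=d e d $  — match d
Stack after step 6: $ d e (top = e).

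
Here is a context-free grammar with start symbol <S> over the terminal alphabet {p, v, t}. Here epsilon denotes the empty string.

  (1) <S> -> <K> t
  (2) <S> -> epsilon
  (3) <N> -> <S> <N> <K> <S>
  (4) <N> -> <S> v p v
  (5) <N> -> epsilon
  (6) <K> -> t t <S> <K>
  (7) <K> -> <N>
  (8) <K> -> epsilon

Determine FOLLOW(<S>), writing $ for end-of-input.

{$, t, v}

FIRST(<S>): from <S>-><K> t we get {t, v}; from <S>->epsilon we get {epsilon}. So FIRST(<S>) = {epsilon, t, v}.
FIRST(<N>): from <N>-><S> <N> <K> <S> we get {epsilon, t, v}; from <N>-><S> v p v we get {t, v}; from <N>->epsilon we get {epsilon}. So FIRST(<N>) = {epsilon, t, v}.
FIRST(<K>): from <K>->t t <S> <K> we get {t}; from <K>-><N> we get {epsilon, t, v}; from <K>->epsilon we get {epsilon}. So FIRST(<K>) = {epsilon, t, v}.
FOLLOW(<S>) includes $ since <S> is the start symbol.
FOLLOW(<S>): in <N>-><S> <N> <K> <S> (occurrence 1), <S> is followed by <N> <K> <S> with FIRST {epsilon, t, v}; in <N>-><S> <N> <K> <S> (occurrence 1), the suffix after <S> is nullable, so FOLLOW(<S>) ⊇ FOLLOW(<N>) = {t, v}; in <N>-><S> <N> <K> <S> (occurrence 2), the suffix after <S> is empty, so FOLLOW(<S>) ⊇ FOLLOW(<N>) = {t, v}; in <N>-><S> v p v, <S> is followed by v p v with FIRST {v}; in <K>->t t <S> <K>, <S> is followed by <K> with FIRST {epsilon, t, v}; in <K>->t t <S> <K>, the suffix after <S> is nullable, so FOLLOW(<S>) ⊇ FOLLOW(<K>) = {t, v}. Thus FOLLOW(<S>) = {$, t, v}.
FOLLOW(<N>): in <N>-><S> <N> <K> <S>, <N> is followed by <K> <S> with FIRST {epsilon, t, v}; in <N>-><S> <N> <K> <S>, the suffix after <N> is nullable (adds nothing new); in <K>-><N>, the suffix after <N> is empty, so FOLLOW(<N>) ⊇ FOLLOW(<K>) = {t, v}. Thus FOLLOW(<N>) = {t, v}.
FOLLOW(<K>): in <S>-><K> t, <K> is followed by t with FIRST {t}; in <N>-><S> <N> <K> <S>, <K> is followed by <S> with FIRST {epsilon, t, v}; in <N>-><S> <N> <K> <S>, the suffix after <K> is nullable, so FOLLOW(<K>) ⊇ FOLLOW(<N>) = {t, v}; in <K>->t t <S> <K>, the suffix after <K> is empty (adds nothing new). Thus FOLLOW(<K>) = {t, v}.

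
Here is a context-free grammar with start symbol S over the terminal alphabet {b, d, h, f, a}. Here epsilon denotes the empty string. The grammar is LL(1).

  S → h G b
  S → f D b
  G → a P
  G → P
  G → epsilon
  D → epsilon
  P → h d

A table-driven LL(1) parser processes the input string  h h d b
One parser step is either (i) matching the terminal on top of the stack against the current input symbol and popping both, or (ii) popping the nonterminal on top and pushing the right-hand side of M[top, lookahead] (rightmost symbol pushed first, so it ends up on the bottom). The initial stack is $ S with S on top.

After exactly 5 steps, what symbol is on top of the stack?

d

     Stack    Input      Action
  1  $ S      h h d b $  expand S → h G b
  2  $ b G h  h h d b $  match h
  3  $ b G    h d b $    expand G → P
  4  $ b P    h d b $    expand P → h d
  5  $ b d h  h d b $    match h
Stack after step 5: $ b d (top = d).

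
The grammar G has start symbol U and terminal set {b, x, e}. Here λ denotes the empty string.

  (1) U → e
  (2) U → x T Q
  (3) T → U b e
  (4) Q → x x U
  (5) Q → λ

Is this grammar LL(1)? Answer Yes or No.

Yes

FIRST(U) = {e, x}
FIRST(T) = {e, x}
FIRST(Q) = {λ, x}
FOLLOW(U) = {$, b}
FOLLOW(T) = {$, b, x}
FOLLOW(Q) = {$, b}
Each cell of M receives at most one production.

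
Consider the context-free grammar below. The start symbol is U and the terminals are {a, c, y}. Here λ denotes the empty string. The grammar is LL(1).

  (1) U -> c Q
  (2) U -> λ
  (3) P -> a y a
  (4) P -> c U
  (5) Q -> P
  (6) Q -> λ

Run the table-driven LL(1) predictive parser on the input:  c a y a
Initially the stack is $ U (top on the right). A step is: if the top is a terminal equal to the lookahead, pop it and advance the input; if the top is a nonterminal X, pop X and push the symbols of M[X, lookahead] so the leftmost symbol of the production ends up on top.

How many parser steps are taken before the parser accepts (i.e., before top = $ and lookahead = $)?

     Stack    Input      Action
  1  $ U      c a y a $  expand U -> c Q
  2  $ Q c    c a y a $  match c
  3  $ Q      a y a $    expand Q -> P
  4  $ P      a y a $    expand P -> a y a
  5  $ a y a  a y a $    match a
  6  $ a y    y a $      match y
  7  $ a      a $        match a
Accept reached after 7 steps.

7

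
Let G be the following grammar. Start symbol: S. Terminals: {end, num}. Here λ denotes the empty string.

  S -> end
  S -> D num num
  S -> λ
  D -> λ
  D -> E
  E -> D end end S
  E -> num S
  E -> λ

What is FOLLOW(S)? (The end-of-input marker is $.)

FIRST(S): from S->end we get {end}; from S->D num num we get {end, num}; from S->λ we get {λ}. So FIRST(S) = {λ, end, num}.
FIRST(D): from D->λ we get {λ}; from D->E we get {λ, end, num}. So FIRST(D) = {λ, end, num}.
FIRST(E): from E->D end end S we get {end, num}; from E->num S we get {num}; from E->λ we get {λ}. So FIRST(E) = {λ, end, num}.
FOLLOW(S) includes $ since S is the start symbol.
FOLLOW(D): in S->D num num, D is followed by num num with FIRST {num}; in E->D end end S, D is followed by end end S with FIRST {end}. Thus FOLLOW(D) = {end, num}.
FOLLOW(E): in D->E, the suffix after E is empty, so FOLLOW(E) ⊇ FOLLOW(D) = {end, num}. Thus FOLLOW(E) = {end, num}.
FOLLOW(S): in E->D end end S, the suffix after S is empty, so FOLLOW(S) ⊇ FOLLOW(E) = {end, num}; in E->num S, the suffix after S is empty, so FOLLOW(S) ⊇ FOLLOW(E) = {end, num}. Thus FOLLOW(S) = {$, end, num}.

{$, end, num}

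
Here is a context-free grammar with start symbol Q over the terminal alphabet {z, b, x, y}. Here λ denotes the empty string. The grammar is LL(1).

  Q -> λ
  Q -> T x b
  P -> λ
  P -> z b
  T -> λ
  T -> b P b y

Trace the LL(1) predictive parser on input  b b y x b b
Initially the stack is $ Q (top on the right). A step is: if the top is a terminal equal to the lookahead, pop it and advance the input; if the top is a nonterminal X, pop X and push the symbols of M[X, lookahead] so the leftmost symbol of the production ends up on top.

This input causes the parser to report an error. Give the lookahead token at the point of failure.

b

     Stack          Input          Action
  1  $ Q            b b y x b b $  expand Q -> T x b
  2  $ b x T        b b y x b b $  expand T -> b P b y
  3  $ b x y b P b  b b y x b b $  match b
  4  $ b x y b P    b y x b b $    expand P -> λ
  5  $ b x y b      b y x b b $    match b
  6  $ b x y        y x b b $      match y
  7  $ b x          x b b $        match x
  8  $ b            b b $          match b
  9  $              b $            error: stack empty but input remains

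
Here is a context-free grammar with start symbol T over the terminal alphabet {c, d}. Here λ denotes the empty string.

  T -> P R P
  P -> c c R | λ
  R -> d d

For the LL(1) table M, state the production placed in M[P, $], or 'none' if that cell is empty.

FIRST(P): from P->c c R we get {c}; from P->λ we get {λ}. So FIRST(P) = {λ, c}.
FIRST(R): from R->d d we get {d}. So FIRST(R) = {d}.
FIRST(T): from T->P R P we get {c, d}. So FIRST(T) = {c, d}.
FOLLOW(T) includes $ since T is the start symbol.
FOLLOW(T): T appears on no right-hand side. Thus FOLLOW(T) = {$}.
FOLLOW(P): in T->P R P (occurrence 1), P is followed by R P with FIRST {d}; in T->P R P (occurrence 2), the suffix after P is empty, so FOLLOW(P) ⊇ FOLLOW(T) = {$}. Thus FOLLOW(P) = {$, d}.
For P -> c c R: FIRST(c c R) = {c}, so it goes in M[P, t] for t ∈ {c}.
For P -> λ: FIRST(λ) = {λ}, so it goes in M[P, t] for t ∈ {}; since λ ∈ FIRST, also for every t ∈ FOLLOW(P) = {$, d}.

P -> λ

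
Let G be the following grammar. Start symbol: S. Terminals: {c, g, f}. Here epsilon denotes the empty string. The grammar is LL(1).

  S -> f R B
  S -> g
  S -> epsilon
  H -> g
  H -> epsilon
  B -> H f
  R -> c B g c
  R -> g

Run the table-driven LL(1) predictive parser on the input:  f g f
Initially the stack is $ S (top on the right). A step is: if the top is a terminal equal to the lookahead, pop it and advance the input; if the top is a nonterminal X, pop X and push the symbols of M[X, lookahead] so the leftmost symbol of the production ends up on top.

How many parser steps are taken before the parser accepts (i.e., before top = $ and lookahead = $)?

     Stack    Input    Action
  1  $ S      f g f $  expand S -> f R B
  2  $ B R f  f g f $  match f
  3  $ B R    g f $    expand R -> g
  4  $ B g    g f $    match g
  5  $ B      f $      expand B -> H f
  6  $ f H    f $      expand H -> epsilon
  7  $ f      f $      match f
Accept reached after 7 steps.

7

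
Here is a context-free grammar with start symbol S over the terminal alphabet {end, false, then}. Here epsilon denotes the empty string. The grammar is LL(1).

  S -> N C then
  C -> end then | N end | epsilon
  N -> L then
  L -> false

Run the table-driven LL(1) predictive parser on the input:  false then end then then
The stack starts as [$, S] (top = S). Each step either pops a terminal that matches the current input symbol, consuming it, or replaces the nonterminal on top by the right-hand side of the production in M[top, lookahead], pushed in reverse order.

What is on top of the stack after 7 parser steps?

then

step 1: stack=$ S  input=false then end then then $  — expand S -> N C then
step 2: stack=$ then C N  input=false then end then then $  — expand N -> L then
step 3: stack=$ then C then L  input=false then end then then $  — expand L -> false
step 4: stack=$ then C then false  input=false then end then then $  — match false
step 5: stack=$ then C then  input=then end then then $  — match then
step 6: stack=$ then C  input=end then then $  — expand C -> end then
step 7: stack=$ then then end  input=end then then $  — match end
Stack after step 7: $ then then (top = then).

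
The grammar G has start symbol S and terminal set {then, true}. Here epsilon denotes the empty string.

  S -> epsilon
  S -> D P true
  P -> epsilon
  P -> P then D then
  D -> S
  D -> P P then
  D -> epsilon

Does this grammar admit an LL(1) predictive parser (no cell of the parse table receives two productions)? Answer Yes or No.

No

FIRST(S) = {epsilon, then, true}
FIRST(P) = {epsilon, then}
FIRST(D) = {epsilon, then, true}
FOLLOW(S) = {$, then, true}
FOLLOW(P) = {then, true}
FOLLOW(D) = {then, true}
Cell M[D, then] receives both D -> S and D -> P P then and D -> epsilon — the grammar is not LL(1).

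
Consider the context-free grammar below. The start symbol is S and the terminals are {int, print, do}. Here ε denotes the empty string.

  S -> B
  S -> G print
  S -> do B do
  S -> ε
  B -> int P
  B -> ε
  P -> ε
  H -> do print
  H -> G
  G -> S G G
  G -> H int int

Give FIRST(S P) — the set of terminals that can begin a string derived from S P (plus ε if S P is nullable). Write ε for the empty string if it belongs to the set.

{ε, do, int}

FIRST(B): from B->int P we get {int}; from B->ε we get {ε}. So FIRST(B) = {ε, int}.
FIRST(P): from P->ε we get {ε}. So FIRST(P) = {ε}.
FIRST(S): from S->B we get {ε, int}; from S->G print we get {do, int}; from S->do B do we get {do}; from S->ε we get {ε}. So FIRST(S) = {ε, do, int}.
FIRST(H): from H->do print we get {do}; from H->G we get {do, int}. So FIRST(H) = {do, int}.
FIRST(G): from G->S G G we get {do, int}; from G->H int int we get {do, int}. So FIRST(G) = {do, int}.
FIRST(S P): take FIRST of each symbol in turn, carrying on past any symbol whose FIRST contains ε; result {ε, do, int}.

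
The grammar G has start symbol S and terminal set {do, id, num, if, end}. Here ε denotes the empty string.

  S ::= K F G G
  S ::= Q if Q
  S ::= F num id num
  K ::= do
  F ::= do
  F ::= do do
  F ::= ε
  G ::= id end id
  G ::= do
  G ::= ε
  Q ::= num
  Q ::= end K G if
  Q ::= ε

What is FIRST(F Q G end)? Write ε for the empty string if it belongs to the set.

{do, end, id, num}

FIRST(K): from K::=do we get {do}. So FIRST(K) = {do}.
FIRST(F): from F::=do we get {do}; from F::=do do we get {do}; from F::=ε we get {ε}. So FIRST(F) = {ε, do}.
FIRST(G): from G::=id end id we get {id}; from G::=do we get {do}; from G::=ε we get {ε}. So FIRST(G) = {ε, do, id}.
FIRST(Q): from Q::=num we get {num}; from Q::=end K G if we get {end}; from Q::=ε we get {ε}. So FIRST(Q) = {ε, end, num}.
FIRST(S): from S::=K F G G we get {do}; from S::=Q if Q we get {end, if, num}; from S::=F num id num we get {do, num}. So FIRST(S) = {do, end, if, num}.
FIRST(F Q G end): take FIRST of each symbol in turn, carrying on past any symbol whose FIRST contains ε; result {do, end, id, num}.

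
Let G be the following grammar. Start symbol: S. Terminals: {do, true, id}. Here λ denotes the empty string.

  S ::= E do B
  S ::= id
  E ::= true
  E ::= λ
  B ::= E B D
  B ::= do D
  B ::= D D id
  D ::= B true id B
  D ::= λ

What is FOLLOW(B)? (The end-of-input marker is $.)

{$, do, id, true}

FIRST(E) = {λ, true}
FIRST(S) = {do, id, true}  (via E do B)
FIRST(B) = {do, id, true}  (via E B D, D D id)
FIRST(D) = {λ, do, id, true}  (via B true id B)
FOLLOW(S) includes $ since S is the start symbol.
FOLLOW(S): S appears on no right-hand side. Thus FOLLOW(S) = {$}.
FOLLOW(E): in S::=E do B, E is followed by do B with FIRST {do}; in B::=E B D, E is followed by B D with FIRST {do, id, true}. Thus FOLLOW(E) = {do, id, true}.
FOLLOW(B): in S::=E do B, the suffix after B is empty, so FOLLOW(B) ⊇ FOLLOW(S) = {$}; in B::=E B D, B is followed by D with FIRST {λ, do, id, true}; in B::=E B D, the suffix after B is nullable (adds nothing new); in D::=B true id B (occurrence 1), B is followed by true id B with FIRST {true}; in D::=B true id B (occurrence 2), the suffix after B is empty, so FOLLOW(B) ⊇ FOLLOW(D) = {$, do, id, true}. Thus FOLLOW(B) = {$, do, id, true}.
FOLLOW(D): in B::=E B D, the suffix after D is empty, so FOLLOW(D) ⊇ FOLLOW(B) = {$, do, id, true}; in B::=do D, the suffix after D is empty, so FOLLOW(D) ⊇ FOLLOW(B) = {$, do, id, true}; in B::=D D id (occurrence 1), D is followed by D id with FIRST {do, id, true}; in B::=D D id (occurrence 2), D is followed by id with FIRST {id}. Thus FOLLOW(D) = {$, do, id, true}.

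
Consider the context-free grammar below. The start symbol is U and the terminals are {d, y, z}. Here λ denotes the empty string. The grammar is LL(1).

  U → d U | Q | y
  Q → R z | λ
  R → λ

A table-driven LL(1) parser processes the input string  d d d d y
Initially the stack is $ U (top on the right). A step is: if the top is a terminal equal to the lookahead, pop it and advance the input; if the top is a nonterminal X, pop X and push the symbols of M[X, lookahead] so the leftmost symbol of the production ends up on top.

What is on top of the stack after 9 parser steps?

     Stack  Input        Action
  1  $ U    d d d d y $  expand U → d U
  2  $ U d  d d d d y $  match d
  3  $ U    d d d y $    expand U → d U
  4  $ U d  d d d y $    match d
  5  $ U    d d y $      expand U → d U
  6  $ U d  d d y $      match d
  7  $ U    d y $        expand U → d U
  8  $ U d  d y $        match d
  9  $ U    y $          expand U → y
Stack after step 9: $ y (top = y).

y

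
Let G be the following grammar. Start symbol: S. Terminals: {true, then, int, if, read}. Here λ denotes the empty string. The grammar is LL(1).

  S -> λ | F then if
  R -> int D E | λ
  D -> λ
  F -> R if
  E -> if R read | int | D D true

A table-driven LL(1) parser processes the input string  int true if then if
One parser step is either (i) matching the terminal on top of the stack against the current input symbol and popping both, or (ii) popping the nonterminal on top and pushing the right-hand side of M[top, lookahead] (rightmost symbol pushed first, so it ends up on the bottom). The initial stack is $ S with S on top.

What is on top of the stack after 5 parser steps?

E

     Stack                 Input                  Action
  1  $ S                   int true if then if $  expand S -> F then if
  2  $ if then F           int true if then if $  expand F -> R if
  3  $ if then if R        int true if then if $  expand R -> int D E
  4  $ if then if E D int  int true if then if $  match int
  5  $ if then if E D      true if then if $      expand D -> λ
Stack after step 5: $ if then if E (top = E).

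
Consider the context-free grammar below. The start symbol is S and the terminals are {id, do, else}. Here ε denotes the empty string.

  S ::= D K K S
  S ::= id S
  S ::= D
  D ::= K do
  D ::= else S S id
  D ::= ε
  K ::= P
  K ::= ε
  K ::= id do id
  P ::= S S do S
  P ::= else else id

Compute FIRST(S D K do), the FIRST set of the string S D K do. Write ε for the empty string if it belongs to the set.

{do, else, id}

FIRST(S): from S::=D K K S we get {ε, do, else, id}; from S::=id S we get {id}; from S::=D we get {ε, do, else, id}. So FIRST(S) = {ε, do, else, id}.
FIRST(P): from P::=S S do S we get {do, else, id}; from P::=else else id we get {else}. So FIRST(P) = {do, else, id}.
FIRST(K): from K::=P we get {do, else, id}; from K::=ε we get {ε}; from K::=id do id we get {id}. So FIRST(K) = {ε, do, else, id}.
FIRST(D): from D::=K do we get {do, else, id}; from D::=else S S id we get {else}; from D::=ε we get {ε}. So FIRST(D) = {ε, do, else, id}.
FIRST(S D K do): take FIRST of each symbol in turn, carrying on past any symbol whose FIRST contains ε; result {do, else, id}.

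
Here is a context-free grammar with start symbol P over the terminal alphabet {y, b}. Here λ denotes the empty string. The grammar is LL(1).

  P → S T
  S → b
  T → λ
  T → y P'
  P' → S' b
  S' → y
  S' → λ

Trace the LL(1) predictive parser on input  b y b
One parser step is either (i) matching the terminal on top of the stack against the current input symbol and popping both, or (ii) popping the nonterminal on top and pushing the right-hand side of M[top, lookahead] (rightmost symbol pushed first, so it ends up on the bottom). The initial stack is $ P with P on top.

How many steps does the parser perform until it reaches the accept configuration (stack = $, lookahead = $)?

8

     Stack   Input    Action
  1  $ P     b y b $  expand P → S T
  2  $ T S   b y b $  expand S → b
  3  $ T b   b y b $  match b
  4  $ T     y b $    expand T → y P'
  5  $ P' y  y b $    match y
  6  $ P'    b $      expand P' → S' b
  7  $ b S'  b $      expand S' → λ
  8  $ b     b $      match b
Accept reached after 8 steps.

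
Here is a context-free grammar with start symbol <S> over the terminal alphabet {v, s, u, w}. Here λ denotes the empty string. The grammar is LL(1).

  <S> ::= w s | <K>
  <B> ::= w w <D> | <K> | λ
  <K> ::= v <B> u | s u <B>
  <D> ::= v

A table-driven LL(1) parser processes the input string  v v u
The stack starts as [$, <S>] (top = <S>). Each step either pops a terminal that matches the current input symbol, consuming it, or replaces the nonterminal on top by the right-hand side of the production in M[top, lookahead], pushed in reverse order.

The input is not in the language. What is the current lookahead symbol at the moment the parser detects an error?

     Stack        Input    Action
  1  $ <S>        v v u $  expand <S> ::= <K>
  2  $ <K>        v v u $  expand <K> ::= v <B> u
  3  $ u <B> v    v v u $  match v
  4  $ u <B>      v u $    expand <B> ::= <K>
  5  $ u <K>      v u $    expand <K> ::= v <B> u
  6  $ u u <B> v  v u $    match v
  7  $ u u <B>    u $      expand <B> ::= λ
  8  $ u u        u $      match u
  9  $ u          $        error: top is terminal u but lookahead is $

$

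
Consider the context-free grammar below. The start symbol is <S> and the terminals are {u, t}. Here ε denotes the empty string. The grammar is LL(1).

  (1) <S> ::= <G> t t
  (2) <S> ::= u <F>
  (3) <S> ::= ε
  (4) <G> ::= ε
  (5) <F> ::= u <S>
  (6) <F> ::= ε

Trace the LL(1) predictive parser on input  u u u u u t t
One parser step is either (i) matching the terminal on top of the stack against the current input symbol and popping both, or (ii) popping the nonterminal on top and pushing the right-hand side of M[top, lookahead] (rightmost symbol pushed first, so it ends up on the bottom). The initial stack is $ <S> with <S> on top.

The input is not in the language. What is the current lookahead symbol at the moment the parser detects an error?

t

step 1: stack=$ <S>  input=u u u u u t t $  — expand <S> ::= u <F>
step 2: stack=$ <F> u  input=u u u u u t t $  — match u
step 3: stack=$ <F>  input=u u u u t t $  — expand <F> ::= u <S>
step 4: stack=$ <S> u  input=u u u u t t $  — match u
step 5: stack=$ <S>  input=u u u t t $  — expand <S> ::= u <F>
step 6: stack=$ <F> u  input=u u u t t $  — match u
step 7: stack=$ <F>  input=u u t t $  — expand <F> ::= u <S>
step 8: stack=$ <S> u  input=u u t t $  — match u
step 9: stack=$ <S>  input=u t t $  — expand <S> ::= u <F>
step 10: stack=$ <F> u  input=u t t $  — match u
step 11: stack=$ <F>  input=t t $  — error: M[<F>, t] is empty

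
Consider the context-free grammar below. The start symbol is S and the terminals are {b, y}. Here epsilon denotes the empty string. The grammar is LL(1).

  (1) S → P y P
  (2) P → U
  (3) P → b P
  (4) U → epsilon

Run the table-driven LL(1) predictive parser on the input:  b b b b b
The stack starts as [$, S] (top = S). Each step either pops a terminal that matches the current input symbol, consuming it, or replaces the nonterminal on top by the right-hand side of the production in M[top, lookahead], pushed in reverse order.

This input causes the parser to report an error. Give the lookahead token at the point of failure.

step 1: stack=$ S  input=b b b b b $  — expand S → P y P
step 2: stack=$ P y P  input=b b b b b $  — expand P → b P
step 3: stack=$ P y P b  input=b b b b b $  — match b
step 4: stack=$ P y P  input=b b b b $  — expand P → b P
step 5: stack=$ P y P b  input=b b b b $  — match b
step 6: stack=$ P y P  input=b b b $  — expand P → b P
step 7: stack=$ P y P b  input=b b b $  — match b
step 8: stack=$ P y P  input=b b $  — expand P → b P
step 9: stack=$ P y P b  input=b b $  — match b
step 10: stack=$ P y P  input=b $  — expand P → b P
step 11: stack=$ P y P b  input=b $  — match b
step 12: stack=$ P y P  input=$  — expand P → U
step 13: stack=$ P y U  input=$  — expand U → epsilon
step 14: stack=$ P y  input=$  — error: top is terminal y but lookahead is $

$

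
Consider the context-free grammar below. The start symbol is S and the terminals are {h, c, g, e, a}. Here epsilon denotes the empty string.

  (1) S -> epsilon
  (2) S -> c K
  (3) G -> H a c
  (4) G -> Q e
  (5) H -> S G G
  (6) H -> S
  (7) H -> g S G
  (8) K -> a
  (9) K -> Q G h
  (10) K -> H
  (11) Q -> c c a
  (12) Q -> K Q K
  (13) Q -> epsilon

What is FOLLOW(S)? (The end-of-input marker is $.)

FIRST(S) = {epsilon, c}
FIRST(G) = {a, c, e, g}  (via H a c, Q e)
FIRST(H) = {epsilon, a, c, e, g}  (via S G G, S)
FIRST(K) = {epsilon, a, c, e, g}  (via Q G h, H)
FIRST(Q) = {epsilon, a, c, e, g}  (via K Q K)
FOLLOW(S) includes $ since S is the start symbol.
FOLLOW(Q): in G->Q e, Q is followed by e with FIRST {e}; in K->Q G h, Q is followed by G h with FIRST {a, c, e, g}; in Q->K Q K, Q is followed by K with FIRST {epsilon, a, c, e, g}; in Q->K Q K, the suffix after Q is nullable (adds nothing new). Thus FOLLOW(Q) = {a, c, e, g}.
FOLLOW(S): in H->S G G, S is followed by G G with FIRST {a, c, e, g}; in H->S, the suffix after S is empty, so FOLLOW(S) ⊇ FOLLOW(H) = {$, a, c, e, g}; in H->g S G, S is followed by G with FIRST {a, c, e, g}. Thus FOLLOW(S) = {$, a, c, e, g}.
FOLLOW(K): in S->c K, the suffix after K is empty, so FOLLOW(K) ⊇ FOLLOW(S) = {$, a, c, e, g}; in Q->K Q K (occurrence 1), K is followed by Q K with FIRST {epsilon, a, c, e, g}; in Q->K Q K (occurrence 1), the suffix after K is nullable, so FOLLOW(K) ⊇ FOLLOW(Q) = {a, c, e, g}; in Q->K Q K (occurrence 2), the suffix after K is empty, so FOLLOW(K) ⊇ FOLLOW(Q) = {a, c, e, g}. Thus FOLLOW(K) = {$, a, c, e, g}.
FOLLOW(H): in G->H a c, H is followed by a c with FIRST {a}; in K->H, the suffix after H is empty, so FOLLOW(H) ⊇ FOLLOW(K) = {$, a, c, e, g}. Thus FOLLOW(H) = {$, a, c, e, g}.
FOLLOW(G): in H->S G G (occurrence 1), G is followed by G with FIRST {a, c, e, g}; in H->S G G (occurrence 2), the suffix after G is empty, so FOLLOW(G) ⊇ FOLLOW(H) = {$, a, c, e, g}; in H->g S G, the suffix after G is empty, so FOLLOW(G) ⊇ FOLLOW(H) = {$, a, c, e, g}; in K->Q G h, G is followed by h with FIRST {h}. Thus FOLLOW(G) = {$, a, c, e, g, h}.

{$, a, c, e, g}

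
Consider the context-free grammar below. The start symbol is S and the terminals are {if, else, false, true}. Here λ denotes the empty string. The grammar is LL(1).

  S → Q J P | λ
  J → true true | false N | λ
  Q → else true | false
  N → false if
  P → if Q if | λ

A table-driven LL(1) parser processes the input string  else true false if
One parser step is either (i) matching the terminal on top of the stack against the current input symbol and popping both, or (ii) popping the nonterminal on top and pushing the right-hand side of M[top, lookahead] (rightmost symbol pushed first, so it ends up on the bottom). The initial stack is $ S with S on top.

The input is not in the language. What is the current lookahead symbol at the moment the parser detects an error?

if

step 1: stack=$ S  input=else true false if $  — expand S → Q J P
step 2: stack=$ P J Q  input=else true false if $  — expand Q → else true
step 3: stack=$ P J true else  input=else true false if $  — match else
step 4: stack=$ P J true  input=true false if $  — match true
step 5: stack=$ P J  input=false if $  — expand J → false N
step 6: stack=$ P N false  input=false if $  — match false
step 7: stack=$ P N  input=if $  — error: M[N, if] is empty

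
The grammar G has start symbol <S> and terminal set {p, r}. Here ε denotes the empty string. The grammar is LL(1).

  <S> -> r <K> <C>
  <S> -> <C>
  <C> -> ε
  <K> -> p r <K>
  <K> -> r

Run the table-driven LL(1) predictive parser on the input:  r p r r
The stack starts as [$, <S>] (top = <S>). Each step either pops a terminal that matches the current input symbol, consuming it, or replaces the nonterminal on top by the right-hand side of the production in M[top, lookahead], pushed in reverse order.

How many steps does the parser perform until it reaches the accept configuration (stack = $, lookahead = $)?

8

step 1: stack=$ <S>  input=r p r r $  — expand <S> -> r <K> <C>
step 2: stack=$ <C> <K> r  input=r p r r $  — match r
step 3: stack=$ <C> <K>  input=p r r $  — expand <K> -> p r <K>
step 4: stack=$ <C> <K> r p  input=p r r $  — match p
step 5: stack=$ <C> <K> r  input=r r $  — match r
step 6: stack=$ <C> <K>  input=r $  — expand <K> -> r
step 7: stack=$ <C> r  input=r $  — match r
step 8: stack=$ <C>  input=$  — expand <C> -> ε
Accept reached after 8 steps.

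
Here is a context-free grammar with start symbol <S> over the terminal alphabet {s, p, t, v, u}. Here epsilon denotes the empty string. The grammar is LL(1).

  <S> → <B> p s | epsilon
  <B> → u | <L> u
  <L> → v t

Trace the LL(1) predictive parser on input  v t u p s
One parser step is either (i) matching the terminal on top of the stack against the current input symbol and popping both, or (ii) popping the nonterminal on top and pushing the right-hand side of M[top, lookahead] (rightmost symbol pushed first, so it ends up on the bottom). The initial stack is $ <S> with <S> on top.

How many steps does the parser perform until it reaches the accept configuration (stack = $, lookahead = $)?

step 1: stack=$ <S>  input=v t u p s $  — expand <S> → <B> p s
step 2: stack=$ s p <B>  input=v t u p s $  — expand <B> → <L> u
step 3: stack=$ s p u <L>  input=v t u p s $  — expand <L> → v t
step 4: stack=$ s p u t v  input=v t u p s $  — match v
step 5: stack=$ s p u t  input=t u p s $  — match t
step 6: stack=$ s p u  input=u p s $  — match u
step 7: stack=$ s p  input=p s $  — match p
step 8: stack=$ s  input=s $  — match s
Accept reached after 8 steps.

8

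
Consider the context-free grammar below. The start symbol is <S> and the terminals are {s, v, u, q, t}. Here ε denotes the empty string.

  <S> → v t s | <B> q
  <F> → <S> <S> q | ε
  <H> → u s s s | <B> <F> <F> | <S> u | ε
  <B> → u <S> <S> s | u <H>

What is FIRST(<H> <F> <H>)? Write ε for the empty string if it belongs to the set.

FIRST(<B>) = {u}
FIRST(<S>) = {u, v}  (via <B> q)
FIRST(<F>) = {ε, u, v}  (via <S> <S> q)
FIRST(<H>) = {ε, u, v}  (via <B> <F> <F>, <S> u)
FIRST(<H> <F> <H>): take FIRST of each symbol in turn, carrying on past any symbol whose FIRST contains ε; result {ε, u, v}.

{ε, u, v}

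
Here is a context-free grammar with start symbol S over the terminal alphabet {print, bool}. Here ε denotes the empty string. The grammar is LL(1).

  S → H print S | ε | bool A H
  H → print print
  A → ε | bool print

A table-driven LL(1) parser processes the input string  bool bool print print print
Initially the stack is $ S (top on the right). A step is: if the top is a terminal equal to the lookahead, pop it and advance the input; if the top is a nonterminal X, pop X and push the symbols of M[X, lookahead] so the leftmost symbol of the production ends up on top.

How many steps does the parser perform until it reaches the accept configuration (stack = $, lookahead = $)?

8

     Stack           Input                          Action
  1  $ S             bool bool print print print $  expand S → bool A H
  2  $ H A bool      bool bool print print print $  match bool
  3  $ H A           bool print print print $       expand A → bool print
  4  $ H print bool  bool print print print $       match bool
  5  $ H print       print print print $            match print
  6  $ H             print print $                  expand H → print print
  7  $ print print   print print $                  match print
  8  $ print         print $                        match print
Accept reached after 8 steps.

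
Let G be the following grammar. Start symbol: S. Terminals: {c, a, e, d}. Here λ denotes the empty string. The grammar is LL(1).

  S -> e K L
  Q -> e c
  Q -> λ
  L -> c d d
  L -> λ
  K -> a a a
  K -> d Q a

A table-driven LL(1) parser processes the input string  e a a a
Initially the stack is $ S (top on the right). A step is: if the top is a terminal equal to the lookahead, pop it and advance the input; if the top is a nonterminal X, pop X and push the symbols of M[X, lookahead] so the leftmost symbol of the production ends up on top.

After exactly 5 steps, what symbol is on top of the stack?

     Stack      Input      Action
  1  $ S        e a a a $  expand S -> e K L
  2  $ L K e    e a a a $  match e
  3  $ L K      a a a $    expand K -> a a a
  4  $ L a a a  a a a $    match a
  5  $ L a a    a a $      match a
Stack after step 5: $ L a (top = a).

a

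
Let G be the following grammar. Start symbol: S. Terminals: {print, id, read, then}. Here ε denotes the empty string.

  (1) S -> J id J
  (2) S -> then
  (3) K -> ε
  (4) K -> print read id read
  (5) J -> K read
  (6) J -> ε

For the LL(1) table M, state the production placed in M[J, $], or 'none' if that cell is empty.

FIRST(K) = {ε, print}
FIRST(J) = {ε, print, read}  (via K read)
FIRST(S) = {id, print, read, then}  (via J id J)
FOLLOW(S) includes $ since S is the start symbol.
FOLLOW(S): S appears on no right-hand side. Thus FOLLOW(S) = {$}.
FOLLOW(J): in S->J id J (occurrence 1), J is followed by id J with FIRST {id}; in S->J id J (occurrence 2), the suffix after J is empty, so FOLLOW(J) ⊇ FOLLOW(S) = {$}. Thus FOLLOW(J) = {$, id}.
For J -> K read: FIRST(K read) = {print, read}, so it goes in M[J, t] for t ∈ {print, read}.
For J -> ε: FIRST(ε) = {ε}, so it goes in M[J, t] for t ∈ {}; since ε ∈ FIRST, also for every t ∈ FOLLOW(J) = {$, id}.

J -> ε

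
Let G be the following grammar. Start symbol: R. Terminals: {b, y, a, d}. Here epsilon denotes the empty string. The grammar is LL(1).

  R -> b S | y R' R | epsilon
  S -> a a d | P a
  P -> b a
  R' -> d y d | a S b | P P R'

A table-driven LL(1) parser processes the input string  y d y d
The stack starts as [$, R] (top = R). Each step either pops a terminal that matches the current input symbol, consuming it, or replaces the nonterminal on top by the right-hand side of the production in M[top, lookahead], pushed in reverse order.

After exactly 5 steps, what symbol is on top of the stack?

d

     Stack      Input      Action
  1  $ R        y d y d $  expand R -> y R' R
  2  $ R R' y   y d y d $  match y
  3  $ R R'     d y d $    expand R' -> d y d
  4  $ R d y d  d y d $    match d
  5  $ R d y    y d $      match y
Stack after step 5: $ R d (top = d).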